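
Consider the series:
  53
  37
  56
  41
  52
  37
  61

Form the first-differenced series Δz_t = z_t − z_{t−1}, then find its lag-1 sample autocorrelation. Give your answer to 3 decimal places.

First differences Δz: -16, 19, -15, 11, -15, 24
Mean of differences = 1.3333
Numerator Σ(Δz_t−Δz̄)(Δz_{t+1}−Δz̄) = -1280.7778
Denominator Σ(Δz_t−Δz̄)² = 1753.3333
r_1(Δz) = -1280.7778 / 1753.3333 = -0.730

-0.730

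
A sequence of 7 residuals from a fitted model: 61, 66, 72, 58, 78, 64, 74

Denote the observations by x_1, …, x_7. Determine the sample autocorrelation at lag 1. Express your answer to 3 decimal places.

Mean x̄ = (61 + 66 + 72 + 58 + 78 + 64 + 74)/7 = 67.5714
Deviations from mean: -6.5714, -1.5714, 4.4286, -9.5714, 10.4286, -3.5714, 6.4286
Numerator Σ_{t=1}^{6}(x_t−x̄)(x_{t+1}−x̄) = -199.0408
Denominator Σ(x_t−x̄)² = 319.7143
r_1 = -199.0408 / 319.7143 = -0.623

-0.623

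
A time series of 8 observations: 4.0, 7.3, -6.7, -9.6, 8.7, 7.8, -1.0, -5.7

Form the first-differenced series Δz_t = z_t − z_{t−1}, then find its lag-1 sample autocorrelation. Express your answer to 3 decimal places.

-0.062

First differences Δz: 3.3, -14.0, -2.9, 18.3, -0.9, -8.8, -4.7
Mean of differences = -1.3857
Numerator Σ(Δz_t−Δz̄)(Δz_{t+1}−Δz̄) = -39.2816
Denominator Σ(Δz_t−Δz̄)² = 637.0886
r_1(Δz) = -39.2816 / 637.0886 = -0.062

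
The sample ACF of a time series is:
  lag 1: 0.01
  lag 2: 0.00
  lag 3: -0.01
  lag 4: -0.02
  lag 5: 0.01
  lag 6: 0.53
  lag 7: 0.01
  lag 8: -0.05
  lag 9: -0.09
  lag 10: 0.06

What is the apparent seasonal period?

The largest autocorrelation is r_6 = 0.53; the remaining lags stay at or below 0.06.
The dominant spike at lag 6 indicates a seasonal period of 6.

6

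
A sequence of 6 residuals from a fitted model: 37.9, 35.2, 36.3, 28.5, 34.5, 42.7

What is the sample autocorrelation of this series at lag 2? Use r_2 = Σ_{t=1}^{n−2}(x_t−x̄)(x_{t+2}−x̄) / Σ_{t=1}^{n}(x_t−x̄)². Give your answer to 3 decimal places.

Mean x̄ = (37.9 + 35.2 + 36.3 + 28.5 + 34.5 + 42.7)/6 = 35.8500
Deviations from mean: 2.0500, -0.6500, 0.4500, -7.3500, -1.3500, 6.8500
Σ(x_t−x̄)(x_{t+2}−x̄) = (0.9225) + (4.7775) + (-0.6075) + (-50.3475) = -45.2550
Denominator Σ(x_t−x̄)² = 107.5950
r_2 = -45.2550 / 107.5950 = -0.421

-0.421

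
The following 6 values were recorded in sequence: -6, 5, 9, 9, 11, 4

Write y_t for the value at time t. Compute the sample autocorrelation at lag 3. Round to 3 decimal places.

-0.255

Mean ȳ = (-6 + 5 + 9 + 9 + 11 + 4)/6 = 5.3333
Deviations from mean: -11.3333, -0.3333, 3.6667, 3.6667, 5.6667, -1.3333
Numerator Σ_{t=1}^{3}(y_t−ȳ)(y_{t+3}−ȳ) = -48.3333
Denominator Σ(y_t−ȳ)² = 189.3333
r_3 = -48.3333 / 189.3333 = -0.255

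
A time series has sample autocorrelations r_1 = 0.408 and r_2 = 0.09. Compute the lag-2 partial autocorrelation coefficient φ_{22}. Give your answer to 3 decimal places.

-0.092

φ_{22} = (r_2 − r_1²) / (1 − r_1²)
r_1² = (0.408)² = 0.166464
Numerator = 0.09 − 0.1665 = -0.0765; denominator = 1 − 0.1665 = 0.8335
φ_{22} = -0.0765 / 0.8335 = -0.092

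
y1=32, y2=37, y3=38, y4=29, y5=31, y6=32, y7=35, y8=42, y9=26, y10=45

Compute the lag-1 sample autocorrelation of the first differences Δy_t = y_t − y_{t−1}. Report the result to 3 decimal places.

First differences Δy: 5, 1, -9, 2, 1, 3, 7, -16, 19
Mean of differences = 1.4444
Numerator Σ(Δy_t−Δȳ)(Δy_{t+1}−Δȳ) = -398.1975
Denominator Σ(Δy_t−Δȳ)² = 768.2222
r_1(Δy) = -398.1975 / 768.2222 = -0.518

-0.518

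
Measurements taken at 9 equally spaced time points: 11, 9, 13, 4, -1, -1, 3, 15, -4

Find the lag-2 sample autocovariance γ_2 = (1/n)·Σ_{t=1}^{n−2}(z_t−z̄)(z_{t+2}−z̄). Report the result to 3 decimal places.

-2.809

Mean z̄ = (11 + 9 + 13 + 4 − 1 − 1 + 3 + 15 − 4)/9 = 5.4444
Σ_{t=1}^{7}(z_t−z̄)(z_{t+2}−z̄) = -25.2840
γ_2 = -25.2840 / 9 = -2.809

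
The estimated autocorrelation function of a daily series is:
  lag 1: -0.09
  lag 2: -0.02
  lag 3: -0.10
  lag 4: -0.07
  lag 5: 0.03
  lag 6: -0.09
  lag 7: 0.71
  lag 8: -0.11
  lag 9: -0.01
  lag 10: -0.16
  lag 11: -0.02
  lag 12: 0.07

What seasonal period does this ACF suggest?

The largest autocorrelation is r_7 = 0.71; the remaining lags stay at or below 0.07.
The dominant spike at lag 7 indicates a seasonal period of 7.

7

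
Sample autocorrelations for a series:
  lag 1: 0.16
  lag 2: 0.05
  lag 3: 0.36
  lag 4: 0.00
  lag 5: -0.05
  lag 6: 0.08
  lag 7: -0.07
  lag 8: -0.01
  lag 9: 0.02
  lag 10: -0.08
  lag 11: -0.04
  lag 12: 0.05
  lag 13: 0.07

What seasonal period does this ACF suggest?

The largest autocorrelation is r_3 = 0.36; the remaining lags stay at or below 0.16.
The dominant spike at lag 3 indicates a seasonal period of 3.

3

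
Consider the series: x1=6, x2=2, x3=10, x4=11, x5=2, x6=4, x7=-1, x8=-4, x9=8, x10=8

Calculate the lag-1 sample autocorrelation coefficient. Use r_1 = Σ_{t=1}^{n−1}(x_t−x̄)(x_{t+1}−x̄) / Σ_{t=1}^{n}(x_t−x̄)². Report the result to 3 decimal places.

0.166

Mean x̄ = (6 + 2 + 10 + 11 + 2 + 4 − 1 − 4 + 8 + 8)/10 = 4.6000
Numerator Σ_{t=1}^{9}(x_t−x̄)(x_{t+1}−x̄) = 35.6400
Denominator Σ(x_t−x̄)² = 214.4000
r_1 = 35.6400 / 214.4000 = 0.166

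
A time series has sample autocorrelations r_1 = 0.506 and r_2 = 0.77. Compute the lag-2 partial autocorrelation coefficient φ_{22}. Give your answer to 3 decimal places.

φ_{22} = (r_2 − r_1²) / (1 − r_1²)
r_1² = (0.506)² = 0.256036
Numerator = 0.77 − 0.2560 = 0.5140; denominator = 1 − 0.2560 = 0.7440
φ_{22} = 0.5140 / 0.7440 = 0.691

0.691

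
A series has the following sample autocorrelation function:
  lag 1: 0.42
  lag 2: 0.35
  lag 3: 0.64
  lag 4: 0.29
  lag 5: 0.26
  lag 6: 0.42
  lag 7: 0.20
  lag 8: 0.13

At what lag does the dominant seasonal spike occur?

The largest autocorrelation is r_3 = 0.64; the remaining lags stay at or below 0.42. The elevated value at lag 1 (0.42), dropping to 0.35 at lag 2, reflects decaying short-term dependence rather than seasonality.
The dominant spike at lag 3 indicates a seasonal period of 3.

3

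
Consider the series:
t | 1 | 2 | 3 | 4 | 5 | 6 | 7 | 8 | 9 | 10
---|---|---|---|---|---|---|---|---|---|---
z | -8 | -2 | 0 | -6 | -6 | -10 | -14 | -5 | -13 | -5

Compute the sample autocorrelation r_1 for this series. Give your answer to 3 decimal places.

Mean z̄ = (-8 − 2 + 0 − 6 − 6 − 10 − 14 − 5 − 13 − 5)/10 = -6.9000
Numerator Σ_{t=1}^{9}(z_t−z̄)(z_{t+1}−z̄) = 17.9900
Denominator Σ(z_t−z̄)² = 178.9000
r_1 = 17.9900 / 178.9000 = 0.101

0.101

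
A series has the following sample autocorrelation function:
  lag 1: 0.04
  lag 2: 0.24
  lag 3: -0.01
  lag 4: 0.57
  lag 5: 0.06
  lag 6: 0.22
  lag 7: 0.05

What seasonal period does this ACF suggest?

The largest autocorrelation is r_4 = 0.57; the remaining lags stay at or below 0.24.
The dominant spike at lag 4 indicates a seasonal period of 4.

4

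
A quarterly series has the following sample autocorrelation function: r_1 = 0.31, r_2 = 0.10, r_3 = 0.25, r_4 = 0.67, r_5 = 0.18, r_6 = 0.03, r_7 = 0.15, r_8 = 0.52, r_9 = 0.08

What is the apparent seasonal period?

The largest autocorrelation is r_4 = 0.67, with a weaker echo at lag 8 (0.52); the remaining lags stay at or below 0.31. The elevated value at lag 1 (0.31), dropping to 0.10 at lag 2, reflects decaying short-term dependence rather than seasonality.
The dominant spike at lag 4 indicates a seasonal period of 4.

4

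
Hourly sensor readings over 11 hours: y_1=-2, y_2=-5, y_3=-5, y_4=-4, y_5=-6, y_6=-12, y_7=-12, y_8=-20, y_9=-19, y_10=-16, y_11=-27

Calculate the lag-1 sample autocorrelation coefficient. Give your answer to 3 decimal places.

0.559

Mean ȳ = (-2 − 5 − 5 − 4 − 6 − 12 − 12 − 20 − 19 − 16 − 27)/11 = -11.6364
Numerator Σ_{t=1}^{10}(y_t−ȳ)(y_{t+1}−ȳ) = 363.5950
Denominator Σ(y_t−ȳ)² = 650.5455
r_1 = 363.5950 / 650.5455 = 0.559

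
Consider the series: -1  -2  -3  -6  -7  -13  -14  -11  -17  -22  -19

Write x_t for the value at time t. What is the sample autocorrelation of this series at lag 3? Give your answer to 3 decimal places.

0.188

Mean x̄ = (-1 − 2 − 3 − 6 − 7 − 13 − 14 − 11 − 17 − 22 − 19)/11 = -10.4545
Numerator Σ_{t=1}^{8}(x_t−x̄)(x_{t+3}−x̄) = 96.9256
Denominator Σ(x_t−x̄)² = 516.7273
r_3 = 96.9256 / 516.7273 = 0.188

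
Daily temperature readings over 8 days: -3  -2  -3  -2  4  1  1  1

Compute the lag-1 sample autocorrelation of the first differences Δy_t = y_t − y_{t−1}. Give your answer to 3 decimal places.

-0.351

First differences Δy: 1, -1, 1, 6, -3, 0, 0
Mean of differences = 0.5714
Numerator Σ(Δy_t−Δȳ)(Δy_{t+1}−Δȳ) = -16.0408
Denominator Σ(Δy_t−Δȳ)² = 45.7143
r_1(Δy) = -16.0408 / 45.7143 = -0.351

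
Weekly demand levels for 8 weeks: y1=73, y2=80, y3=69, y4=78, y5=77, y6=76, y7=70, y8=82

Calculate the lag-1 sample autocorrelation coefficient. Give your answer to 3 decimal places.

-0.603

Mean ȳ = (73 + 80 + 69 + 78 + 77 + 76 + 70 + 82)/8 = 75.6250
Σ(y_t−ȳ)(y_{t+1}−ȳ) = (-11.4844) + (-28.9844) + (-15.7344) + (3.2656) + (0.5156) + (-2.1094) + (-35.8594) = -90.3906
Denominator Σ(y_t−ȳ)² = 149.8750
r_1 = -90.3906 / 149.8750 = -0.603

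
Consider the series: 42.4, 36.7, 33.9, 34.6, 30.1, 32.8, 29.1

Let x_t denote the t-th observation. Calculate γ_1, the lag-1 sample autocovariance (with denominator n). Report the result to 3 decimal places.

4.422

Mean x̄ = (42.4 + 36.7 + 33.9 + 34.6 + 30.1 + 32.8 + 29.1)/7 = 34.2286
Σ_{t=1}^{6}(x_t−x̄)(x_{t+1}−x̄) = 30.9520
γ_1 = 30.9520 / 7 = 4.422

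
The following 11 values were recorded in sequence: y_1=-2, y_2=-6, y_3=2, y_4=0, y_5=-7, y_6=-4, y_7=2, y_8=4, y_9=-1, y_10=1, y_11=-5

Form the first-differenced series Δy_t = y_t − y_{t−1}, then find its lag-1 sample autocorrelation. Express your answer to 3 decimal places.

-0.223

First differences Δy: -4, 8, -2, -7, 3, 6, 2, -5, 2, -6
Mean of differences = -0.3000
Numerator Σ(Δy_t−Δȳ)(Δy_{t+1}−Δȳ) = -54.9900
Denominator Σ(Δy_t−Δȳ)² = 246.1000
r_1(Δy) = -54.9900 / 246.1000 = -0.223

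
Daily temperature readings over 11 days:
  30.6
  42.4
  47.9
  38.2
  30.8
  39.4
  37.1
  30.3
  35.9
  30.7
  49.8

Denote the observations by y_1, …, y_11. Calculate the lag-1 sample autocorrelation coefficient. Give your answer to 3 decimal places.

-0.108

Mean ȳ = (30.6 + 42.4 + 47.9 + 38.2 + 30.8 + 39.4 + 37.1 + 30.3 + 35.9 + 30.7 + 49.8)/11 = 37.5545
Numerator Σ_{t=1}^{10}(y_t−ȳ)(y_{t+1}−ȳ) = -51.8512
Denominator Σ(y_t−ȳ)² = 480.8273
r_1 = -51.8512 / 480.8273 = -0.108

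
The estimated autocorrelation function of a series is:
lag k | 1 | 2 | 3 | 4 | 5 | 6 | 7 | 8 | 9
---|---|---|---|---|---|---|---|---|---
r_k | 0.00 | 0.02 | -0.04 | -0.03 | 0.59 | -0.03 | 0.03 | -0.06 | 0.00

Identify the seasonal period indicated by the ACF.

The largest autocorrelation is r_5 = 0.59; the remaining lags stay at or below 0.03.
The dominant spike at lag 5 indicates a seasonal period of 5.

5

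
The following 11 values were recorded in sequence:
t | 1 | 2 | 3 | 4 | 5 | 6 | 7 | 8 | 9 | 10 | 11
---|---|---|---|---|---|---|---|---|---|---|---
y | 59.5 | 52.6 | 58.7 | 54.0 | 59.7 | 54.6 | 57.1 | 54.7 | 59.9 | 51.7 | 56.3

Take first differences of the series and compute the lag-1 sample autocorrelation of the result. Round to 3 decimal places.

-0.818

First differences Δy: -6.9, 6.1, -4.7, 5.7, -5.1, 2.5, -2.4, 5.2, -8.2, 4.6
Mean of differences = -0.3200
Numerator Σ(Δy_t−Δȳ)(Δy_{t+1}−Δȳ) = -238.6004
Denominator Σ(Δy_t−Δȳ)² = 291.8360
r_1(Δy) = -238.6004 / 291.8360 = -0.818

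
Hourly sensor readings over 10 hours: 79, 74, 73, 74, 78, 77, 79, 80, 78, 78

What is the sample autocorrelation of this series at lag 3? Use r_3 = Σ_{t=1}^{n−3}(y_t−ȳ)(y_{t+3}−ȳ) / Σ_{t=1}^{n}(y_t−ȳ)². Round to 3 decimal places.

Mean ȳ = (79 + 74 + 73 + 74 + 78 + 77 + 79 + 80 + 78 + 78)/10 = 77.0000
Σ(y_t−ȳ)(y_{t+3}−ȳ) = (-6.0000) + (-3.0000) + (0.0000) + (-6.0000) + (3.0000) + (0.0000) + (2.0000) = -10.0000
Denominator Σ(y_t−ȳ)² = 54.0000
r_3 = -10.0000 / 54.0000 = -0.185

-0.185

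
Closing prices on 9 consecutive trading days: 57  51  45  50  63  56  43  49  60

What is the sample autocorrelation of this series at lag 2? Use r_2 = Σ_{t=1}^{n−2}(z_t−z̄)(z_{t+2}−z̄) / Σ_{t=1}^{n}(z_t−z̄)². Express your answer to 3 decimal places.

Mean z̄ = (57 + 51 + 45 + 50 + 63 + 56 + 43 + 49 + 60)/9 = 52.6667
Σ(z_t−z̄)(z_{t+2}−z̄) = (-33.2222) + (4.4444) + (-79.2222) + (-8.8889) + (-99.8889) + (-12.2222) + (-70.8889) = -299.8889
Denominator Σ(z_t−z̄)² = 366.0000
r_2 = -299.8889 / 366.0000 = -0.819

-0.819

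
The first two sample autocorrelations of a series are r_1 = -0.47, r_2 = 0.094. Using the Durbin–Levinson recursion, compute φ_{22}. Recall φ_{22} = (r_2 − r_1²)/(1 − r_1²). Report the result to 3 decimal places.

-0.163

φ_{22} = (r_2 − r_1²) / (1 − r_1²)
r_1² = (-0.47)² = 0.2209
Numerator = 0.094 − 0.2209 = -0.1269; denominator = 1 − 0.2209 = 0.7791
φ_{22} = -0.1269 / 0.7791 = -0.163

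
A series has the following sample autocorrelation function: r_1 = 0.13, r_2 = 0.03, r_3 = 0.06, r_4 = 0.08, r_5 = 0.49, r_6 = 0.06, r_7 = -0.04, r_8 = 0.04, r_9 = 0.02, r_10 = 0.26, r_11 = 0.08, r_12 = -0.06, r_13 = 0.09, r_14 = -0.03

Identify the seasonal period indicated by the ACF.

The largest autocorrelation is r_5 = 0.49, with a weaker echo at lag 10 (0.26); the remaining lags stay at or below 0.13.
The dominant spike at lag 5 indicates a seasonal period of 5.

5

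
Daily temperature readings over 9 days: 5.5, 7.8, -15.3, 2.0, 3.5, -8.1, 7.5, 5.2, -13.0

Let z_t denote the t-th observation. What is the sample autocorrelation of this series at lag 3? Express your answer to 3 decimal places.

0.454

Mean z̄ = (5.5 + 7.8 − 15.3 + 2.0 + 3.5 − 8.1 + 7.5 + 5.2 − 13.0)/9 = -0.5444
Σ(z_t−z̄)(z_{t+3}−z̄) = (15.3798) + (33.7486) + (111.4864) + (20.4686) + (23.2331) + (94.1086) = 298.4252
Denominator Σ(z_t−z̄)² = 656.6622
r_3 = 298.4252 / 656.6622 = 0.454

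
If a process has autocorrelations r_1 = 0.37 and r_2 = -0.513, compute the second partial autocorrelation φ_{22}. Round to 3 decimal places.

-0.753

φ_{22} = (r_2 − r_1²) / (1 − r_1²)
r_1² = (0.37)² = 0.1369
Numerator = -0.513 − 0.1369 = -0.6499; denominator = 1 − 0.1369 = 0.8631
φ_{22} = -0.6499 / 0.8631 = -0.753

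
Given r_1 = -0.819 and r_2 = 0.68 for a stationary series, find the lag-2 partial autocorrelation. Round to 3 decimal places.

0.028

φ_{22} = (r_2 − r_1²) / (1 − r_1²)
r_1² = (-0.819)² = 0.670761
Numerator = 0.68 − 0.6708 = 0.0092; denominator = 1 − 0.6708 = 0.3292
φ_{22} = 0.0092 / 0.3292 = 0.028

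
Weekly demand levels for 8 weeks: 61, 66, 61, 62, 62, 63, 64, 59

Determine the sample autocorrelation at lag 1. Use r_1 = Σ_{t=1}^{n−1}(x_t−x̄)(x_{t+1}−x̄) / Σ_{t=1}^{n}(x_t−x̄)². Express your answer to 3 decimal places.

Mean x̄ = (61 + 66 + 61 + 62 + 62 + 63 + 64 + 59)/8 = 62.2500
Deviations from mean: -1.2500, 3.7500, -1.2500, -0.2500, -0.2500, 0.7500, 1.7500, -3.2500
Σ(x_t−x̄)(x_{t+1}−x̄) = (-4.6875) + (-4.6875) + (0.3125) + (0.0625) + (-0.1875) + (1.3125) + (-5.6875) = -13.5625
Denominator Σ(x_t−x̄)² = 31.5000
r_1 = -13.5625 / 31.5000 = -0.431

-0.431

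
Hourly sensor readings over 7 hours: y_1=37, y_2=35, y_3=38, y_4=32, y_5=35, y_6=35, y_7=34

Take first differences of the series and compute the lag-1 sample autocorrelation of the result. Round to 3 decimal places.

First differences Δy: -2, 3, -6, 3, 0, -1
Mean of differences = -0.5000
Numerator Σ(Δy_t−Δȳ)(Δy_{t+1}−Δȳ) = -42.2500
Denominator Σ(Δy_t−Δȳ)² = 57.5000
r_1(Δy) = -42.2500 / 57.5000 = -0.735

-0.735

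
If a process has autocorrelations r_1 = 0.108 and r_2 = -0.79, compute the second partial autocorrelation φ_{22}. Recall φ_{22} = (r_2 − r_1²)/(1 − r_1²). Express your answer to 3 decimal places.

-0.811

φ_{22} = (r_2 − r_1²) / (1 − r_1²)
r_1² = (0.108)² = 0.011664
Numerator = -0.79 − 0.0117 = -0.8017; denominator = 1 − 0.0117 = 0.9883
φ_{22} = -0.8017 / 0.9883 = -0.811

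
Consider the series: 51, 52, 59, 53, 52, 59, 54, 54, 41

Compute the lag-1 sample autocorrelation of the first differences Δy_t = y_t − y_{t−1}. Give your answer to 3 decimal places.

-0.221

First differences Δy: 1, 7, -6, -1, 7, -5, 0, -13
Mean of differences = -1.2500
Numerator Σ(Δy_t−Δȳ)(Δy_{t+1}−Δȳ) = -70.0625
Denominator Σ(Δy_t−Δȳ)² = 317.5000
r_1(Δy) = -70.0625 / 317.5000 = -0.221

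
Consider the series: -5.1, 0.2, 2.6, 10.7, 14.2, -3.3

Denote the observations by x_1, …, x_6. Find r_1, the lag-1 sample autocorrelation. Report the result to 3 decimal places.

0.111

Mean x̄ = (-5.1 + 0.2 + 2.6 + 10.7 + 14.2 − 3.3)/6 = 3.2167
Σ(x_t−x̄)(x_{t+1}−x̄) = (25.0886) + (1.8603) + (-4.6147) + (82.1919) + (-71.5747) = 32.9514
Denominator Σ(x_t−x̄)² = 297.7483
r_1 = 32.9514 / 297.7483 = 0.111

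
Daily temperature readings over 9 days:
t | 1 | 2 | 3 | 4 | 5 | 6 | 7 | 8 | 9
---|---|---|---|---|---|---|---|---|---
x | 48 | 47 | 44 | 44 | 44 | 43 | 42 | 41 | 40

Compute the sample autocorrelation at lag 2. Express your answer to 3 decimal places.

Mean x̄ = (48 + 47 + 44 + 44 + 44 + 43 + 42 + 41 + 40)/9 = 43.6667
Σ(x_t−x̄)(x_{t+2}−x̄) = (1.4444) + (1.1111) + (0.1111) + (-0.2222) + (-0.5556) + (1.7778) + (6.1111) = 9.7778
Denominator Σ(x_t−x̄)² = 54.0000
r_2 = 9.7778 / 54.0000 = 0.181

0.181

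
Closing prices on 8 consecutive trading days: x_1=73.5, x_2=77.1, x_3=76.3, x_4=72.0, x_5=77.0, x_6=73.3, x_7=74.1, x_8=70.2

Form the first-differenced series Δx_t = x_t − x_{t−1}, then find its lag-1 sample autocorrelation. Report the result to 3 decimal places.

-0.554

First differences Δx: 3.6, -0.8, -4.3, 5.0, -3.7, 0.8, -3.9
Mean of differences = -0.4714
Numerator Σ(Δx_t−Δx̄)(Δx_{t+1}−Δx̄) = -47.1565
Denominator Σ(Δx_t−Δx̄)² = 85.0743
r_1(Δx) = -47.1565 / 85.0743 = -0.554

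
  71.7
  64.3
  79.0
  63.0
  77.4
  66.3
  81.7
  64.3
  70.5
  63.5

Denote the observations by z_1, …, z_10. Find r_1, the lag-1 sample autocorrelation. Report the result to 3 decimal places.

-0.719

Mean z̄ = (71.7 + 64.3 + 79.0 + 63.0 + 77.4 + 66.3 + 81.7 + 64.3 + 70.5 + 63.5)/10 = 70.1700
Numerator Σ_{t=1}^{9}(z_t−z̄)(z_{t+1}−z̄) = -320.3839
Denominator Σ(z_t−z̄)² = 445.4210
r_1 = -320.3839 / 445.4210 = -0.719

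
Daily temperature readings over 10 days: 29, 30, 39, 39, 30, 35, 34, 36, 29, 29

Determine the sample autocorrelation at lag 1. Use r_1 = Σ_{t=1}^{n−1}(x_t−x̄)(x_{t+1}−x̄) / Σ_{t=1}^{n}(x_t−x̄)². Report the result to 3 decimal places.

0.099

Mean x̄ = (29 + 30 + 39 + 39 + 30 + 35 + 34 + 36 + 29 + 29)/10 = 33.0000
Numerator Σ_{t=1}^{9}(x_t−x̄)(x_{t+1}−x̄) = 15.0000
Denominator Σ(x_t−x̄)² = 152.0000
r_1 = 15.0000 / 152.0000 = 0.099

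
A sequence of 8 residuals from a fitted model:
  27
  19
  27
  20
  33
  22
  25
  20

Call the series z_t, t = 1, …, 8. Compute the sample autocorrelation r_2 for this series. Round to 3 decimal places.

0.499

Mean z̄ = (27 + 19 + 27 + 20 + 33 + 22 + 25 + 20)/8 = 24.1250
Deviations from mean: 2.8750, -5.1250, 2.8750, -4.1250, 8.8750, -2.1250, 0.8750, -4.1250
Σ(z_t−z̄)(z_{t+2}−z̄) = (8.2656) + (21.1406) + (25.5156) + (8.7656) + (7.7656) + (8.7656) = 80.2188
Denominator Σ(z_t−z̄)² = 160.8750
r_2 = 80.2188 / 160.8750 = 0.499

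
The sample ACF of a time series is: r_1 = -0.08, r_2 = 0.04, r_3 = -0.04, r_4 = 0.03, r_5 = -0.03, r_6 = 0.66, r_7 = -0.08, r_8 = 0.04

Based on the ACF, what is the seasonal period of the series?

The largest autocorrelation is r_6 = 0.66; the remaining lags stay at or below 0.04.
The dominant spike at lag 6 indicates a seasonal period of 6.

6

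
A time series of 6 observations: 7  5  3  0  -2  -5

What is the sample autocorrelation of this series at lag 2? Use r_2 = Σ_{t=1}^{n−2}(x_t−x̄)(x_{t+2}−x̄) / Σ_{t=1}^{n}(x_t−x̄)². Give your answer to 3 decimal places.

0.073

Mean x̄ = (7 + 5 + 3 + 0 − 2 − 5)/6 = 1.3333
Numerator Σ_{t=1}^{4}(x_t−x̄)(x_{t+2}−x̄) = 7.4444
Denominator Σ(x_t−x̄)² = 101.3333
r_2 = 7.4444 / 101.3333 = 0.073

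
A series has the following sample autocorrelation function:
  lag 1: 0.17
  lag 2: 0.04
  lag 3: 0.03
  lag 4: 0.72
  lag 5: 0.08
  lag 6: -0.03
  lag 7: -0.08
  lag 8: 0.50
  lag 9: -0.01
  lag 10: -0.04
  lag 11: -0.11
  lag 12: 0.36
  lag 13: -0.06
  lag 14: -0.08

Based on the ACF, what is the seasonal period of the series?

The largest autocorrelation is r_4 = 0.72, with weaker echoes at lags 8 (0.50) and 12 (0.36); the remaining lags stay at or below 0.17.
The dominant spike at lag 4 indicates a seasonal period of 4.

4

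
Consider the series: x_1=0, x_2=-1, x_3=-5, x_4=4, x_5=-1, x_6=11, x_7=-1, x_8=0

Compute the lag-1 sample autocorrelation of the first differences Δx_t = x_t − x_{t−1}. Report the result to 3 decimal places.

First differences Δx: -1, -4, 9, -5, 12, -12, 1
Mean of differences = 0.0000
Numerator Σ(Δx_t−Δx̄)(Δx_{t+1}−Δx̄) = -293.0000
Denominator Σ(Δx_t−Δx̄)² = 412.0000
r_1(Δx) = -293.0000 / 412.0000 = -0.711

-0.711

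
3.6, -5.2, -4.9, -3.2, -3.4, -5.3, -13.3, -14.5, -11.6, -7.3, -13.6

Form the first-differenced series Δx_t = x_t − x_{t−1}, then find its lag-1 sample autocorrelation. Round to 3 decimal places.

-0.011

First differences Δx: -8.8, 0.3, 1.7, -0.2, -1.9, -8.0, -1.2, 2.9, 4.3, -6.3
Mean of differences = -1.7200
Numerator Σ(Δx_t−Δx̄)(Δx_{t+1}−Δx̄) = -1.9604
Denominator Σ(Δx_t−Δx̄)² = 186.5160
r_1(Δx) = -1.9604 / 186.5160 = -0.011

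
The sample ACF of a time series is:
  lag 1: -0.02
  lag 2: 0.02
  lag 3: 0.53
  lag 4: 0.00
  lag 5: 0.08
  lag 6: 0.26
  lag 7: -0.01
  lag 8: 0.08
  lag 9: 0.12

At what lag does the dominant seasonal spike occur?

3

The largest autocorrelation is r_3 = 0.53, with a weaker echo at lag 6 (0.26); the remaining lags stay at or below 0.12.
The dominant spike at lag 3 indicates a seasonal period of 3.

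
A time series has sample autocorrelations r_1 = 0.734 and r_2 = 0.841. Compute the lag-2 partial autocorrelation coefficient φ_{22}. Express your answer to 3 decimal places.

0.655

φ_{22} = (r_2 − r_1²) / (1 − r_1²)
r_1² = (0.734)² = 0.538756
Numerator = 0.841 − 0.5388 = 0.3022; denominator = 1 − 0.5388 = 0.4612
φ_{22} = 0.3022 / 0.4612 = 0.655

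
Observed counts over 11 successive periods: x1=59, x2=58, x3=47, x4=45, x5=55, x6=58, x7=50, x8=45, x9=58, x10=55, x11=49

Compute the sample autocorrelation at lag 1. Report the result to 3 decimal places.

Mean x̄ = (59 + 58 + 47 + 45 + 55 + 58 + 50 + 45 + 58 + 55 + 49)/11 = 52.6364
Numerator Σ_{t=1}^{10}(x_t−x̄)(x_{t+1}−x̄) = 10.6860
Denominator Σ(x_t−x̄)² = 306.5455
r_1 = 10.6860 / 306.5455 = 0.035

0.035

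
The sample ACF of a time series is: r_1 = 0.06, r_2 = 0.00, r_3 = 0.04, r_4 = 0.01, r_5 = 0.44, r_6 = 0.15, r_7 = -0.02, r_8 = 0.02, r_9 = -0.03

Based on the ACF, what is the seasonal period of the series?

The largest autocorrelation is r_5 = 0.44; the remaining lags stay at or below 0.15.
The dominant spike at lag 5 indicates a seasonal period of 5.

5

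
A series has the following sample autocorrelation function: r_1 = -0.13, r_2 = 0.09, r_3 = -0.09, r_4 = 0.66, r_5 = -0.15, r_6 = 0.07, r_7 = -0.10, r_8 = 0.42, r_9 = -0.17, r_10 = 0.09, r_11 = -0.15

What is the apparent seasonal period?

4

The largest autocorrelation is r_4 = 0.66, with a weaker echo at lag 8 (0.42); the remaining lags stay at or below 0.09.
The dominant spike at lag 4 indicates a seasonal period of 4.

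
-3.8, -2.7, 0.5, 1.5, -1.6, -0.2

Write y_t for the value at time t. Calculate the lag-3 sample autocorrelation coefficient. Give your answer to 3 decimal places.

Mean ȳ = (-3.8 − 2.7 + 0.5 + 1.5 − 1.6 − 0.2)/6 = -1.0500
Deviations from mean: -2.7500, -1.6500, 1.5500, 2.5500, -0.5500, 0.8500
Σ(y_t−ȳ)(y_{t+3}−ȳ) = (-7.0125) + (0.9075) + (1.3175) = -4.7875
Denominator Σ(y_t−ȳ)² = 20.2150
r_3 = -4.7875 / 20.2150 = -0.237

-0.237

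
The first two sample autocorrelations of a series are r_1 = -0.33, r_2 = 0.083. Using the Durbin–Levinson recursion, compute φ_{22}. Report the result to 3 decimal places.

-0.029

φ_{22} = (r_2 − r_1²) / (1 − r_1²)
r_1² = (-0.33)² = 0.1089
Numerator = 0.083 − 0.1089 = -0.0259; denominator = 1 − 0.1089 = 0.8911
φ_{22} = -0.0259 / 0.8911 = -0.029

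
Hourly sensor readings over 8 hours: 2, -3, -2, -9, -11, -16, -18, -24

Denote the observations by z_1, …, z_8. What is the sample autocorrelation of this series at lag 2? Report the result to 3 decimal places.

Mean z̄ = (2 − 3 − 2 − 9 − 11 − 16 − 18 − 24)/8 = -10.1250
Numerator Σ_{t=1}^{6}(z_t−z̄)(z_{t+2}−z̄) = 181.2188
Denominator Σ(z_t−z̄)² = 554.8750
r_2 = 181.2188 / 554.8750 = 0.327

0.327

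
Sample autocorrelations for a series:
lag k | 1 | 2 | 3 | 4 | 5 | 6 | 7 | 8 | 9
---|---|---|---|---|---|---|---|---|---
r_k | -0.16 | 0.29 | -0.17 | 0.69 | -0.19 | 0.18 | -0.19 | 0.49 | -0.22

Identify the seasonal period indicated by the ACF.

4

The largest autocorrelation is r_4 = 0.69, with a weaker echo at lag 8 (0.49); the remaining lags stay at or below 0.29.
The dominant spike at lag 4 indicates a seasonal period of 4.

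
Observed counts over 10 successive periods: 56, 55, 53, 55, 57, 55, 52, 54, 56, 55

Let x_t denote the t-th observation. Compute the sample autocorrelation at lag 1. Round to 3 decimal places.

0.069

Mean x̄ = (56 + 55 + 53 + 55 + 57 + 55 + 52 + 54 + 56 + 55)/10 = 54.8000
Numerator Σ_{t=1}^{9}(x_t−x̄)(x_{t+1}−x̄) = 1.3600
Denominator Σ(x_t−x̄)² = 19.6000
r_1 = 1.3600 / 19.6000 = 0.069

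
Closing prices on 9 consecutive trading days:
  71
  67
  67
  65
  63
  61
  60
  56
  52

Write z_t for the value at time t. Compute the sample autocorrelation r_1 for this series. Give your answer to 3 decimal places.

Mean z̄ = (71 + 67 + 67 + 65 + 63 + 61 + 60 + 56 + 52)/9 = 62.4444
Numerator Σ_{t=1}^{8}(z_t−z̄)(z_{t+1}−z̄) = 158.5802
Denominator Σ(z_t−z̄)² = 280.2222
r_1 = 158.5802 / 280.2222 = 0.566

0.566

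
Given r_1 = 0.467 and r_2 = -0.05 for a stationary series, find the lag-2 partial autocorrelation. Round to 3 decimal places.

-0.343

φ_{22} = (r_2 − r_1²) / (1 − r_1²)
r_1² = (0.467)² = 0.218089
Numerator = -0.05 − 0.2181 = -0.2681; denominator = 1 − 0.2181 = 0.7819
φ_{22} = -0.2681 / 0.7819 = -0.343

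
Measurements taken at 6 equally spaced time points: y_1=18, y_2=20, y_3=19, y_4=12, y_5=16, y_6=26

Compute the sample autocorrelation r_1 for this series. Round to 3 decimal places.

Mean ȳ = (18 + 20 + 19 + 12 + 16 + 26)/6 = 18.5000
Deviations from mean: -0.5000, 1.5000, 0.5000, -6.5000, -2.5000, 7.5000
Numerator Σ_{t=1}^{5}(y_t−ȳ)(y_{t+1}−ȳ) = -5.7500
Denominator Σ(y_t−ȳ)² = 107.5000
r_1 = -5.7500 / 107.5000 = -0.053

-0.053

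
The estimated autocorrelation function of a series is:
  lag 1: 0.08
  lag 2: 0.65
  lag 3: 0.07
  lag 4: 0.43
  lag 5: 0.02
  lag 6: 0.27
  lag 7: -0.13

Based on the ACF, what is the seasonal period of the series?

The largest autocorrelation is r_2 = 0.65, with weaker echoes at lags 4 (0.43) and 6 (0.27); the remaining lags stay at or below 0.08.
The dominant spike at lag 2 indicates a seasonal period of 2.

2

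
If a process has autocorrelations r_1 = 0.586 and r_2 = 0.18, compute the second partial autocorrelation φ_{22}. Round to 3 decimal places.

-0.249

φ_{22} = (r_2 − r_1²) / (1 − r_1²)
r_1² = (0.586)² = 0.343396
Numerator = 0.18 − 0.3434 = -0.1634; denominator = 1 − 0.3434 = 0.6566
φ_{22} = -0.1634 / 0.6566 = -0.249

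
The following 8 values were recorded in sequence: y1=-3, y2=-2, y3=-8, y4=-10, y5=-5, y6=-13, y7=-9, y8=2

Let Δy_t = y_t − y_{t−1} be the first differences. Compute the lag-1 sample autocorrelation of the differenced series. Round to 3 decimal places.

First differences Δy: 1, -6, -2, 5, -8, 4, 11
Mean of differences = 0.7143
Numerator Σ(Δy_t−Δȳ)(Δy_{t+1}−Δȳ) = -27.5102
Denominator Σ(Δy_t−Δȳ)² = 263.4286
r_1(Δy) = -27.5102 / 263.4286 = -0.104

-0.104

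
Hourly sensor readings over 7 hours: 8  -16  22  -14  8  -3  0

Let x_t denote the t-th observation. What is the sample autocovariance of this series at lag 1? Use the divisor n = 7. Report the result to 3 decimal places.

-131.767

Mean x̄ = (8 − 16 + 22 − 14 + 8 − 3 + 0)/7 = 0.7143
Σ_{t=1}^{6}(x_t−x̄)(x_{t+1}−x̄) = -922.3673
γ_1 = -922.3673 / 7 = -131.767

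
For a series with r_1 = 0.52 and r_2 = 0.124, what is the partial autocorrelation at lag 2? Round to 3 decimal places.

-0.201

φ_{22} = (r_2 − r_1²) / (1 − r_1²)
r_1² = (0.52)² = 0.2704
Numerator = 0.124 − 0.2704 = -0.1464; denominator = 1 − 0.2704 = 0.7296
φ_{22} = -0.1464 / 0.7296 = -0.201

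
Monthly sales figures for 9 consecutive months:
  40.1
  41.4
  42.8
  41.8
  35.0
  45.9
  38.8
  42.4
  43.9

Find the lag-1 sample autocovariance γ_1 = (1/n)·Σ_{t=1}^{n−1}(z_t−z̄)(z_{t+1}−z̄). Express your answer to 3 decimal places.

-4.744

Mean z̄ = (40.1 + 41.4 + 42.8 + 41.8 + 35.0 + 45.9 + 38.8 + 42.4 + 43.9)/9 = 41.3444
Σ_{t=1}^{8}(z_t−z̄)(z_{t+1}−z̄) = -42.6975
γ_1 = -42.6975 / 9 = -4.744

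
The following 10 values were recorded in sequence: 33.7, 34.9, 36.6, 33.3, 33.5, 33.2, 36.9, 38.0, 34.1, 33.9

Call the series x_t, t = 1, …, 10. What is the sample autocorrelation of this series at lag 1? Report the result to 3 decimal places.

0.116

Mean x̄ = (33.7 + 34.9 + 36.6 + 33.3 + 33.5 + 33.2 + 36.9 + 38.0 + 34.1 + 33.9)/10 = 34.8100
Numerator Σ_{t=1}^{9}(x_t−x̄)(x_{t+1}−x̄) = 3.1289
Denominator Σ(x_t−x̄)² = 26.9090
r_1 = 3.1289 / 26.9090 = 0.116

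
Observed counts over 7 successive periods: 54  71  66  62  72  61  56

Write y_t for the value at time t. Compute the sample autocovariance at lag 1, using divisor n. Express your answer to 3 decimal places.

Mean ȳ = (54 + 71 + 66 + 62 + 72 + 61 + 56)/7 = 63.1429
Σ_{t=1}^{6}(y_t−ȳ)(y_{t+1}−ȳ) = -66.4490
γ_1 = -66.4490 / 7 = -9.493

-9.493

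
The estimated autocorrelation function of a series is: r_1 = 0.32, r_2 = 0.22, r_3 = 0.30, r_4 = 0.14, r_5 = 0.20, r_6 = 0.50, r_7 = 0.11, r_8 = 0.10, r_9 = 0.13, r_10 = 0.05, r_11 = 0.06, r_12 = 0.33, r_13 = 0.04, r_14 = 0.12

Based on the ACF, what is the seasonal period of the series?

6

The largest autocorrelation is r_6 = 0.50, with a weaker echo at lag 12 (0.33); the remaining lags stay at or below 0.32. The elevated value at lag 1 (0.32), dropping to 0.22 at lag 2, reflects decaying short-term dependence rather than seasonality.
The dominant spike at lag 6 indicates a seasonal period of 6.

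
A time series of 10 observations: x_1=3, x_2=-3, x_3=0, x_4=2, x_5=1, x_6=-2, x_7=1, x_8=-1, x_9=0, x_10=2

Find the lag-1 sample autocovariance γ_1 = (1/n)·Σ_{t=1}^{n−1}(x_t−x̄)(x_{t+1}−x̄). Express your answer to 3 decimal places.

-1.149

Mean x̄ = (3 − 3 + 0 + 2 + 1 − 2 + 1 − 1 + 0 + 2)/10 = 0.3000
Σ_{t=1}^{9}(x_t−x̄)(x_{t+1}−x̄) = -11.4900
γ_1 = -11.4900 / 10 = -1.149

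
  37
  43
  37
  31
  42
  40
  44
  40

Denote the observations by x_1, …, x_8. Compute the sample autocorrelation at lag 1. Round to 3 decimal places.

Mean x̄ = (37 + 43 + 37 + 31 + 42 + 40 + 44 + 40)/8 = 39.2500
Deviations from mean: -2.2500, 3.7500, -2.2500, -8.2500, 2.7500, 0.7500, 4.7500, 0.7500
Σ(x_t−x̄)(x_{t+1}−x̄) = (-8.4375) + (-8.4375) + (18.5625) + (-22.6875) + (2.0625) + (3.5625) + (3.5625) = -11.8125
Denominator Σ(x_t−x̄)² = 123.5000
r_1 = -11.8125 / 123.5000 = -0.096

-0.096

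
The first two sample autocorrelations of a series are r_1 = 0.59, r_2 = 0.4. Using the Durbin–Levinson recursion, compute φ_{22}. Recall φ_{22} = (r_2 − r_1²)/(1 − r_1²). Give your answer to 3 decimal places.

0.080

φ_{22} = (r_2 − r_1²) / (1 − r_1²)
r_1² = (0.59)² = 0.3481
Numerator = 0.4 − 0.3481 = 0.0519; denominator = 1 − 0.3481 = 0.6519
φ_{22} = 0.0519 / 0.6519 = 0.080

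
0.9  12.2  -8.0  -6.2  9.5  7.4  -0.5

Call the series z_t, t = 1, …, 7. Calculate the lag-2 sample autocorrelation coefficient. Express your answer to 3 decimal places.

-0.574

Mean z̄ = (0.9 + 12.2 − 8.0 − 6.2 + 9.5 + 7.4 − 0.5)/7 = 2.1857
Deviations from mean: -1.2857, 10.0143, -10.1857, -8.3857, 7.3143, 5.2143, -2.6857
Σ(z_t−z̄)(z_{t+2}−z̄) = (13.0959) + (-83.9769) + (-74.5012) + (-43.7255) + (-19.6441) = -208.7518
Denominator Σ(z_t−z̄)² = 363.9086
r_2 = -208.7518 / 363.9086 = -0.574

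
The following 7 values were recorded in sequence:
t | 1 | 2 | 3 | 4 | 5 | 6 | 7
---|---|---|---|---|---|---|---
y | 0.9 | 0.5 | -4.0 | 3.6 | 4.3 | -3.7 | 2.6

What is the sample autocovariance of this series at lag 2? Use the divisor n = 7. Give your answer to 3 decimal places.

Mean ȳ = (0.9 + 0.5 − 4.0 + 3.6 + 4.3 − 3.7 + 2.6)/7 = 0.6000
Deviations: 0.3000, -0.1000, -4.6000, 3.0000, 3.7000, -4.3000, 2.0000
Σ_{t=1}^{5}(y_t−ȳ)(y_{t+2}−ȳ) = -24.2000
γ_2 = -24.2000 / 7 = -3.457

-3.457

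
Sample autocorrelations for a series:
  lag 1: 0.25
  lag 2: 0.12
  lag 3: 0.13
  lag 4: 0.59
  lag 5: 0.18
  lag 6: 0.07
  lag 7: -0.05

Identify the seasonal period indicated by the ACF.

The largest autocorrelation is r_4 = 0.59; the remaining lags stay at or below 0.25. The elevated value at lag 1 (0.25), dropping to 0.12 at lag 2, reflects decaying short-term dependence rather than seasonality.
The dominant spike at lag 4 indicates a seasonal period of 4.

4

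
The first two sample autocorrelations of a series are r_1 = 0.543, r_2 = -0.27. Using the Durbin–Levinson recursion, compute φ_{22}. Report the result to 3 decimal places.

-0.801

φ_{22} = (r_2 − r_1²) / (1 − r_1²)
r_1² = (0.543)² = 0.294849
Numerator = -0.27 − 0.2948 = -0.5648; denominator = 1 − 0.2948 = 0.7052
φ_{22} = -0.5648 / 0.7052 = -0.801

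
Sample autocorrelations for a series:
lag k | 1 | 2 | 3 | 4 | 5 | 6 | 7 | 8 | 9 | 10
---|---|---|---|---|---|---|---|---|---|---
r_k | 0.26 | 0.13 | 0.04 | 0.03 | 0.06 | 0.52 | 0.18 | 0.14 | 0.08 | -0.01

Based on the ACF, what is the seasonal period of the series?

6

The largest autocorrelation is r_6 = 0.52; the remaining lags stay at or below 0.26. The elevated value at lag 1 (0.26), dropping to 0.13 at lag 2, reflects decaying short-term dependence rather than seasonality.
The dominant spike at lag 6 indicates a seasonal period of 6.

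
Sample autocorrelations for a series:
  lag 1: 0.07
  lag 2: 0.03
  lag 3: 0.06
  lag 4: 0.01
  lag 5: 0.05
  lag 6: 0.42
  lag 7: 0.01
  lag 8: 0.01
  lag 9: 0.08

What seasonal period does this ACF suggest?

The largest autocorrelation is r_6 = 0.42; the remaining lags stay at or below 0.08.
The dominant spike at lag 6 indicates a seasonal period of 6.

6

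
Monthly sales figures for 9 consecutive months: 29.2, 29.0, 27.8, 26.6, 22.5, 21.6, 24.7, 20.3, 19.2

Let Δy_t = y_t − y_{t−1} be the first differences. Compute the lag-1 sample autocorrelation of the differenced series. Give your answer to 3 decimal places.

-0.359

First differences Δy: -0.2, -1.2, -1.2, -4.1, -0.9, 3.1, -4.4, -1.1
Mean of differences = -1.2500
Numerator Σ(Δy_t−Δȳ)(Δy_{t+1}−Δȳ) = -13.7375
Denominator Σ(Δy_t−Δȳ)² = 38.2200
r_1(Δy) = -13.7375 / 38.2200 = -0.359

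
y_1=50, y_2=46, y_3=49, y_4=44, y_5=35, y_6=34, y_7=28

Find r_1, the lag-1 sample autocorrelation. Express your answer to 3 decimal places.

Mean ȳ = (50 + 46 + 49 + 44 + 35 + 34 + 28)/7 = 40.8571
Numerator Σ_{t=1}^{6}(y_t−ȳ)(y_{t+1}−ȳ) = 224.4082
Denominator Σ(y_t−ȳ)² = 432.8571
r_1 = 224.4082 / 432.8571 = 0.518

0.518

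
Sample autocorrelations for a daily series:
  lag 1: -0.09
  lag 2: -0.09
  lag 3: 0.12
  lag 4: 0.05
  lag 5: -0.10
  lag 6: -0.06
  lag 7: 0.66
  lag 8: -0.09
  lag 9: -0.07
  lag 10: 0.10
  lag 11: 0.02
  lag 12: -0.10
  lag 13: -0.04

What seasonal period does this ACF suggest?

7

The largest autocorrelation is r_7 = 0.66; the remaining lags stay at or below 0.12.
The dominant spike at lag 7 indicates a seasonal period of 7.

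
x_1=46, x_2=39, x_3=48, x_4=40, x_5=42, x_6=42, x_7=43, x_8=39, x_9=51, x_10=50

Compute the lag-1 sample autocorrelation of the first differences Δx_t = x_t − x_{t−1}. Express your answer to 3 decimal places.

-0.616

First differences Δx: -7, 9, -8, 2, 0, 1, -4, 12, -1
Mean of differences = 0.4444
Numerator Σ(Δx_t−Δx̄)(Δx_{t+1}−Δx̄) = -220.5309
Denominator Σ(Δx_t−Δx̄)² = 358.2222
r_1(Δx) = -220.5309 / 358.2222 = -0.616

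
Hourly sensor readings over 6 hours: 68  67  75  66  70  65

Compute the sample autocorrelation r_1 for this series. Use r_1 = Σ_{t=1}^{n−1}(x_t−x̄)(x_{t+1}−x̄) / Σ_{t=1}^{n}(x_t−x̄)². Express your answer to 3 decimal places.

-0.523

Mean x̄ = (68 + 67 + 75 + 66 + 70 + 65)/6 = 68.5000
Deviations from mean: -0.5000, -1.5000, 6.5000, -2.5000, 1.5000, -3.5000
Numerator Σ_{t=1}^{5}(x_t−x̄)(x_{t+1}−x̄) = -34.2500
Denominator Σ(x_t−x̄)² = 65.5000
r_1 = -34.2500 / 65.5000 = -0.523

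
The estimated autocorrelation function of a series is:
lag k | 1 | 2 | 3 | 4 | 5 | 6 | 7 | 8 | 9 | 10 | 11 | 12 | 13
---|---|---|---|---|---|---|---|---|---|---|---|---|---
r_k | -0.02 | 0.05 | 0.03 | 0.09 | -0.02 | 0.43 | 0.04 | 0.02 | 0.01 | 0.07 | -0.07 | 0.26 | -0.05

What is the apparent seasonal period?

6

The largest autocorrelation is r_6 = 0.43, with a weaker echo at lag 12 (0.26); the remaining lags stay at or below 0.09.
The dominant spike at lag 6 indicates a seasonal period of 6.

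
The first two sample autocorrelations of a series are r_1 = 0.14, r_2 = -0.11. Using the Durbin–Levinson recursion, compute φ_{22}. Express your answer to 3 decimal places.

-0.132

φ_{22} = (r_2 − r_1²) / (1 − r_1²)
r_1² = (0.14)² = 0.0196
Numerator = -0.11 − 0.0196 = -0.1296; denominator = 1 − 0.0196 = 0.9804
φ_{22} = -0.1296 / 0.9804 = -0.132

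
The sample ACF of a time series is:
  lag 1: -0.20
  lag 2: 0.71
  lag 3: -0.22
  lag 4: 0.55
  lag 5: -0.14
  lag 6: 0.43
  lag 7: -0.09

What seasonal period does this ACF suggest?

2

The largest autocorrelation is r_2 = 0.71, with weaker echoes at lags 4 (0.55) and 6 (0.43); the remaining lags stay at or below -0.09.
The dominant spike at lag 2 indicates a seasonal period of 2.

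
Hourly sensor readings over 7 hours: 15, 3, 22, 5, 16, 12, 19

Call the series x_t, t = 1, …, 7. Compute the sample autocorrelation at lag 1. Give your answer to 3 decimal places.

-0.726

Mean x̄ = (15 + 3 + 22 + 5 + 16 + 12 + 19)/7 = 13.1429
Deviations from mean: 1.8571, -10.1429, 8.8571, -8.1429, 2.8571, -1.1429, 5.8571
Σ(x_t−x̄)(x_{t+1}−x̄) = (-18.8367) + (-89.8367) + (-72.1224) + (-23.2653) + (-3.2653) + (-6.6939) = -214.0204
Denominator Σ(x_t−x̄)² = 294.8571
r_1 = -214.0204 / 294.8571 = -0.726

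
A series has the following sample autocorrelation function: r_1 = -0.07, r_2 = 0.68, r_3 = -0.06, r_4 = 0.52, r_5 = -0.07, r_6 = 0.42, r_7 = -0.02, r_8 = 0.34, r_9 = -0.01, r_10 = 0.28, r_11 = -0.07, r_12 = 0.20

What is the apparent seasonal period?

The largest autocorrelation is r_2 = 0.68, with weaker echoes at lags 4 (0.52), 6 (0.42), 8 (0.34), 10 (0.28) and 12 (0.20); the remaining lags stay at or below -0.01.
The dominant spike at lag 2 indicates a seasonal period of 2.

2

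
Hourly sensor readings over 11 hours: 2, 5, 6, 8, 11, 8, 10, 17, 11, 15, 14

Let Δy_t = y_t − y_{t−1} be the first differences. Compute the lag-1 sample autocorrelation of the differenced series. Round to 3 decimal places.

First differences Δy: 3, 1, 2, 3, -3, 2, 7, -6, 4, -1
Mean of differences = 1.2000
Numerator Σ(Δy_t−Δȳ)(Δy_{t+1}−Δȳ) = -73.4400
Denominator Σ(Δy_t−Δȳ)² = 123.6000
r_1(Δy) = -73.4400 / 123.6000 = -0.594

-0.594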